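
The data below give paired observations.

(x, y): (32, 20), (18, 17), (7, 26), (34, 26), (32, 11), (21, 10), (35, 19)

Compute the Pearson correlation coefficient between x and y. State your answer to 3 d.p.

n = 7, Σx = 179, Σy = 129, Σx² = 5243, Σy² = 2623, Σxy = 3239
nΣxy − ΣxΣy = 22673 − 23091 = -418
nΣx² − (Σx)² = 36701 − 32041 = 4660; nΣy² − (Σy)² = 18361 − 16641 = 1720
r = -418 / √(4660 × 1720) = -418 / 2831.1129 ≈ -0.148

-0.148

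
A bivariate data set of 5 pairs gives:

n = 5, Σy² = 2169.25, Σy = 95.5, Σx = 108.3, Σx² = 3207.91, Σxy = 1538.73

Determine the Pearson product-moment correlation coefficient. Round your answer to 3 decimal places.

r = (nΣxy − ΣxΣy) / √[(nΣx² − (Σx)²)(nΣy² − (Σy)²)]
Numerator: 5×1538.73 − 108.3×95.5 = -2649
Denominator: √[(16039.55 − 11728.89)(10846.25 − 9120.25)] = √[4310.66 × 1726] = 2727.6728
r = -2649 / 2727.6728 ≈ -0.971

-0.971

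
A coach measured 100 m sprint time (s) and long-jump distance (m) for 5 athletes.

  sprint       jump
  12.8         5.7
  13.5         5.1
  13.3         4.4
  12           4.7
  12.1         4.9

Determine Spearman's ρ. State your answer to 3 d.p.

Rank sprint: 3, 5, 4, 1, 2
Rank jump: 5, 4, 1, 2, 3
d = rank(sprint) − rank(jump): -2, 1, 3, -1, -1; Σd² = 16
ρ = 1 − 6Σd² / [n(n²−1)] = 1 − 6×16 / (5×24) = 1 − 96/120 ≈ 0.200

0.200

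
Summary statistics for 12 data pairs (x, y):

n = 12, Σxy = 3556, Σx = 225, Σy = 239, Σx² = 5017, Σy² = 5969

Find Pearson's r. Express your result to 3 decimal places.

r = (nΣxy − ΣxΣy) / √[(nΣx² − (Σx)²)(nΣy² − (Σy)²)]
Numerator: 12×3556 − 225×239 = -11103
Denominator: √[(60204 − 50625)(71628 − 57121)] = √[9579 × 14507] = 11788.2379
r = -11103 / 11788.2379 ≈ -0.942

-0.942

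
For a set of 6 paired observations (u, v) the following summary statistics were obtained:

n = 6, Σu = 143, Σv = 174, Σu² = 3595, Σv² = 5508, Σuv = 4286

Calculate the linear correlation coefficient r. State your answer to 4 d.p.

r = (nΣuv − ΣuΣv) / √[(nΣu² − (Σu)²)(nΣv² − (Σv)²)]
Numerator: 6×4286 − 143×174 = 834
Denominator: √[(21570 − 20449)(33048 − 30276)] = √[1121 × 2772] = 1762.7853
r = 834 / 1762.7853 ≈ 0.4731

0.4731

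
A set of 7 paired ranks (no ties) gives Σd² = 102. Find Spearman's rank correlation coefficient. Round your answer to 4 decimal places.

-0.8214

ρ = 1 − 6Σd² / [n(n²−1)] = 1 − 6×102 / (7×48)
  = 1 − 612/336 = 1 − 1.82143 ≈ -0.8214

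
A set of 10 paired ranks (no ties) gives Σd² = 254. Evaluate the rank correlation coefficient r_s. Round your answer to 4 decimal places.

-0.5394

ρ = 1 − 6Σd² / [n(n²−1)] = 1 − 6×254 / (10×99)
  = 1 − 1524/990 = 1 − 1.53939 ≈ -0.5394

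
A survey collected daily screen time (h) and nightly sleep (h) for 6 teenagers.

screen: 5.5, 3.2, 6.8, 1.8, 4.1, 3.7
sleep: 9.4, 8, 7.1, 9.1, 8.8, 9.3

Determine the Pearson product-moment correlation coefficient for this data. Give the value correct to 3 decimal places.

n = 6, Σx = 25.1, Σy = 51.7, Σx² = 120.47, Σy² = 449.51, Σxy = 212.45
nΣxy − ΣxΣy = 1274.7 − 1297.67 = -22.97
nΣx² − (Σx)² = 722.82 − 630.01 = 92.81; nΣy² − (Σy)² = 2697.06 − 2672.89 = 24.17
r = -22.97 / √(92.81 × 24.17) = -22.97 / 47.3626 ≈ -0.485

-0.485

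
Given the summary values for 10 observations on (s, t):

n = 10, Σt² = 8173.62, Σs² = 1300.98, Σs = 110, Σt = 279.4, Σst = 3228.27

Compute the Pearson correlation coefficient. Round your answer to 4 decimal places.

0.8473

r = (nΣst − ΣsΣt) / √[(nΣs² − (Σs)²)(nΣt² − (Σt)²)]
Numerator: 10×3228.27 − 110×279.4 = 1548.7
Denominator: √[(13009.8 − 12100)(81736.2 − 78064.36)] = √[909.8 × 3671.84] = 1827.7418
r = 1548.7 / 1827.7418 ≈ 0.8473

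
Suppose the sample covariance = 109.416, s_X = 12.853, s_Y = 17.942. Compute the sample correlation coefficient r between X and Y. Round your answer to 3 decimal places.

0.474

r = Cov(X,Y) / (s_X · s_Y) = 109.416 / (12.853 × 17.942)
  = 109.416 / 230.6085 ≈ 0.474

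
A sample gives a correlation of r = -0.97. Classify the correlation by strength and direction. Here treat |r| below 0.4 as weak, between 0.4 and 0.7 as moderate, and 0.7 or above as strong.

r = -0.97 < 0 so the relationship is negative.
|r| = 0.97, which falls in the strong range.

strong negative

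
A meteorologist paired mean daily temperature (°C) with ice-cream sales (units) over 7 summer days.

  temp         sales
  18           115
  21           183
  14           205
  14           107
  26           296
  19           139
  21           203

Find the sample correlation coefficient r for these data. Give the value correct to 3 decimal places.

n = 7, Σx = 133, Σy = 1248, Σx² = 2635, Σy² = 248334, Σxy = 24881
nΣxy − ΣxΣy = 174167 − 165984 = 8183
nΣx² − (Σx)² = 18445 − 17689 = 756; nΣy² − (Σy)² = 1738338 − 1557504 = 180834
r = 8183 / √(756 × 180834) = 8183 / 11692.3267 ≈ 0.700

0.700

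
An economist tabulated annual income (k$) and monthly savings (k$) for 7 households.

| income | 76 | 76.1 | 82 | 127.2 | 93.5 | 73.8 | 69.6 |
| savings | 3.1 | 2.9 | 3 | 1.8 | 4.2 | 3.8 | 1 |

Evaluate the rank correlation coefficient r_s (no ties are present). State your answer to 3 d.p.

Rank income: 3, 4, 5, 7, 6, 2, 1
Rank savings: 5, 3, 4, 2, 7, 6, 1
d = rank(income) − rank(savings): -2, 1, 1, 5, -1, -4, 0; Σd² = 48
ρ = 1 − 6Σd² / [n(n²−1)] = 1 − 6×48 / (7×48) = 1 − 288/336 ≈ 0.143

0.143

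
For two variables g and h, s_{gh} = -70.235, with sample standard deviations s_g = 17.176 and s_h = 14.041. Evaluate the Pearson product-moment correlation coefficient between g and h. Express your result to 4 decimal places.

r = Cov(g,h) / (s_g · s_h) = -70.235 / (17.176 × 14.041)
  = -70.235 / 241.1682 ≈ -0.2912

-0.2912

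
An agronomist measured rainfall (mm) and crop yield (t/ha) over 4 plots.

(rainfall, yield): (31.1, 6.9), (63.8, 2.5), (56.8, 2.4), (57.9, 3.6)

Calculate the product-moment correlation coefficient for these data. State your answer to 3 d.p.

n = 4, Σx = 209.6, Σy = 15.4, Σx² = 11616.3, Σy² = 72.58, Σxy = 718.85
nΣxy − ΣxΣy = 2875.4 − 3227.84 = -352.44
nΣx² − (Σx)² = 46465.2 − 43932.16 = 2533.04; nΣy² − (Σy)² = 290.32 − 237.16 = 53.16
r = -352.44 / √(2533.04 × 53.16) = -352.44 / 366.9556 ≈ -0.960

-0.960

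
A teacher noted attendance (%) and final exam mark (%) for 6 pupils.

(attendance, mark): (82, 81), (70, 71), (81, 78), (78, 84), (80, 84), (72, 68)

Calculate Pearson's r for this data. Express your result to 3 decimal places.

n = 6, Σx = 463, Σy = 466, Σx² = 35853, Σy² = 36422, Σxy = 36098
nΣxy − ΣxΣy = 216588 − 215758 = 830
nΣx² − (Σx)² = 215118 − 214369 = 749; nΣy² − (Σy)² = 218532 − 217156 = 1376
r = 830 / √(749 × 1376) = 830 / 1015.1965 ≈ 0.818

0.818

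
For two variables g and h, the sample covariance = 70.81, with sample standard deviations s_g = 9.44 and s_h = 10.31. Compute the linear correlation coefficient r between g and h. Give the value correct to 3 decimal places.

0.728

r = Cov(g,h) / (s_g · s_h) = 70.81 / (9.44 × 10.31)
  = 70.81 / 97.3264 ≈ 0.728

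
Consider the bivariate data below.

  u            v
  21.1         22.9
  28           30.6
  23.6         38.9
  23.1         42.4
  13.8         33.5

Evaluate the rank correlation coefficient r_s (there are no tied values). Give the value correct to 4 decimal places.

Rank u: 2, 5, 4, 3, 1
Rank v: 1, 2, 4, 5, 3
d = rank(u) − rank(v): 1, 3, 0, -2, -2; Σd² = 18
ρ = 1 − 6Σd² / [n(n²−1)] = 1 − 6×18 / (5×24) = 1 − 108/120 ≈ 0.1000

0.1000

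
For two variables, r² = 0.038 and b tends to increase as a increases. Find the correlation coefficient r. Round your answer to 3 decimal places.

|r| = √0.038 = 0.195
The association is positive, so r = 0.195.

0.195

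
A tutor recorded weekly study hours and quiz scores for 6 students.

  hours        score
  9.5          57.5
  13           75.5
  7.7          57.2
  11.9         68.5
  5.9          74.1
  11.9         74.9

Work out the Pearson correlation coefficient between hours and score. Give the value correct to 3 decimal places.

n = 6, Σx = 59.9, Σy = 407.7, Σx² = 636.57, Σy² = 28071.41, Σxy = 4111.84
nΣxy − ΣxΣy = 24671.04 − 24421.23 = 249.81
nΣx² − (Σx)² = 3819.42 − 3588.01 = 231.41; nΣy² − (Σy)² = 168428.46 − 166219.29 = 2209.17
r = 249.81 / √(231.41 × 2209.17) = 249.81 / 714.9993 ≈ 0.349

0.349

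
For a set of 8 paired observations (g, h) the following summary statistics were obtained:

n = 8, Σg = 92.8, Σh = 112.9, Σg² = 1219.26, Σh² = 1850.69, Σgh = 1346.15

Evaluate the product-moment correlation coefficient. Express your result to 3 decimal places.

r = (nΣgh − ΣgΣh) / √[(nΣg² − (Σg)²)(nΣh² − (Σh)²)]
Numerator: 8×1346.15 − 92.8×112.9 = 292.08
Denominator: √[(9754.08 − 8611.84)(14805.52 − 12746.41)] = √[1142.24 × 2059.11] = 1533.6224
r = 292.08 / 1533.6224 ≈ 0.190

0.190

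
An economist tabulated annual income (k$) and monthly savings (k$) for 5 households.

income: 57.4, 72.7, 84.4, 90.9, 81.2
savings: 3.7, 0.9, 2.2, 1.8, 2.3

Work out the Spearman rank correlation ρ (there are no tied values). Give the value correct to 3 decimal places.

-0.400

Rank income: 1, 2, 4, 5, 3
Rank savings: 5, 1, 3, 2, 4
d = rank(income) − rank(savings): -4, 1, 1, 3, -1; Σd² = 28
ρ = 1 − 6Σd² / [n(n²−1)] = 1 − 6×28 / (5×24) = 1 − 168/120 ≈ -0.400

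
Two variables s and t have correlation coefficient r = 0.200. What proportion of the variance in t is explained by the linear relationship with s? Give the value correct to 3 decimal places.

0.040

r² = (0.200)² = 0.040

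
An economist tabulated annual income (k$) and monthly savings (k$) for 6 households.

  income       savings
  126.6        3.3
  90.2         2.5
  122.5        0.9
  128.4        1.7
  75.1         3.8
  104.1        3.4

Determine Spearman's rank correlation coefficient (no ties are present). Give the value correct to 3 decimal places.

-0.600

Rank income: 5, 2, 4, 6, 1, 3
Rank savings: 4, 3, 1, 2, 6, 5
d = rank(income) − rank(savings): 1, -1, 3, 4, -5, -2; Σd² = 56
ρ = 1 − 6Σd² / [n(n²−1)] = 1 − 6×56 / (6×35) = 1 − 336/210 ≈ -0.600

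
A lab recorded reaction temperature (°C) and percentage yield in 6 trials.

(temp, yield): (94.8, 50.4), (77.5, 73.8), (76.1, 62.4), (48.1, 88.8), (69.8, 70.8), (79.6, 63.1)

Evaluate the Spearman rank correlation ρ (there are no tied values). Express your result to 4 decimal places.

-0.7143

Rank temp: 6, 4, 3, 1, 2, 5
Rank yield: 1, 5, 2, 6, 4, 3
d = rank(temp) − rank(yield): 5, -1, 1, -5, -2, 2; Σd² = 60
ρ = 1 − 6Σd² / [n(n²−1)] = 1 − 6×60 / (6×35) = 1 − 360/210 ≈ -0.7143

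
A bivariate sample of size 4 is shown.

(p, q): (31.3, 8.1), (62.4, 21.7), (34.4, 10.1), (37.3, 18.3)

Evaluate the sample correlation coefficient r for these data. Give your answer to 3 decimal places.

n = 4, Σp = 165.4, Σq = 58.2, Σp² = 7448.1, Σq² = 973.4, Σpq = 2637.64
nΣpq − ΣpΣq = 10550.56 − 9626.28 = 924.28
nΣp² − (Σp)² = 29792.4 − 27357.16 = 2435.24; nΣq² − (Σq)² = 3893.6 − 3387.24 = 506.36
r = 924.28 / √(2435.24 × 506.36) = 924.28 / 1110.4540 ≈ 0.832

0.832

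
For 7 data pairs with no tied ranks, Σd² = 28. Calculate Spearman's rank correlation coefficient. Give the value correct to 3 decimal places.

ρ = 1 − 6Σd² / [n(n²−1)] = 1 − 6×28 / (7×48)
  = 1 − 168/336 = 1 − 0.5000 ≈ 0.500

0.500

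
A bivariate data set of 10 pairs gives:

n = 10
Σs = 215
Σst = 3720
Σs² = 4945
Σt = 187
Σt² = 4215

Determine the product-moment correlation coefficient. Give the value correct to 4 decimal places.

-0.6244

r = (nΣst − ΣsΣt) / √[(nΣs² − (Σs)²)(nΣt² − (Σt)²)]
Numerator: 10×3720 − 215×187 = -3005
Denominator: √[(49450 − 46225)(42150 − 34969)] = √[3225 × 7181] = 4812.3513
r = -3005 / 4812.3513 ≈ -0.6244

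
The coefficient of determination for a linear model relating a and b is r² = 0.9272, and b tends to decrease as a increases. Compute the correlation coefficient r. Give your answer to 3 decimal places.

-0.963

|r| = √0.9272 = 0.963
The association is negative, so r = −0.963.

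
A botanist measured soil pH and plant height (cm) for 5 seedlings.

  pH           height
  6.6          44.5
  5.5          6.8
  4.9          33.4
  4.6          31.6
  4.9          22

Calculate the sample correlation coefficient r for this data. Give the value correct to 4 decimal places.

0.3314

n = 5, Σx = 26.5, Σy = 138.3, Σx² = 142.99, Σy² = 4624.61, Σxy = 747.92
nΣxy − ΣxΣy = 3739.6 − 3664.95 = 74.65
nΣx² − (Σx)² = 714.95 − 702.25 = 12.7; nΣy² − (Σy)² = 23123.05 − 19126.89 = 3996.16
r = 74.65 / √(12.7 × 3996.16) = 74.65 / 225.2803 ≈ 0.3314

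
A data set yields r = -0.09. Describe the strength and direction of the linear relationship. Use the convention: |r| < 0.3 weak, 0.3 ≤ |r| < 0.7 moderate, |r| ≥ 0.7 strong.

r = -0.09 < 0 so the relationship is negative.
|r| = 0.09, which falls in the weak range.

weak negative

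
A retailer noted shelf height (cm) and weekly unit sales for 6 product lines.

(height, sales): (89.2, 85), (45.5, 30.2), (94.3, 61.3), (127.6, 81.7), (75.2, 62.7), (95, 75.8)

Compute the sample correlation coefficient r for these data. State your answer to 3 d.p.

0.831

n = 6, Σx = 526.8, Σy = 396.7, Σx² = 49881.18, Σy² = 28246.55, Σxy = 37077.65
nΣxy − ΣxΣy = 222465.9 − 208981.56 = 13484.34
nΣx² − (Σx)² = 299287.08 − 277518.24 = 21768.84; nΣy² − (Σy)² = 169479.3 − 157370.89 = 12108.41
r = 13484.34 / √(21768.84 × 12108.41) = 13484.34 / 16235.3331 ≈ 0.831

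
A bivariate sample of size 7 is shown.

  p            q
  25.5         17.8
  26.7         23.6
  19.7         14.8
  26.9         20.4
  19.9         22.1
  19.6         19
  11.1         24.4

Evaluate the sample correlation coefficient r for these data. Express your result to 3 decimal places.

n = 7, Σp = 149.4, Σq = 142.1, Σp² = 3378.22, Σq² = 2953.77, Σpq = 3007.37
nΣpq − ΣpΣq = 21051.59 − 21229.74 = -178.15
nΣp² − (Σp)² = 23647.54 − 22320.36 = 1327.18; nΣq² − (Σq)² = 20676.39 − 20192.41 = 483.98
r = -178.15 / √(1327.18 × 483.98) = -178.15 / 801.4540 ≈ -0.222

-0.222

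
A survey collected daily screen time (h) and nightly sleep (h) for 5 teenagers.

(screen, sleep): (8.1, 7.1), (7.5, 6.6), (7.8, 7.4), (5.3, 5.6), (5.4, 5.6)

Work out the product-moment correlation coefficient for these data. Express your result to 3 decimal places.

n = 5, Σx = 34.1, Σy = 32.3, Σx² = 239.95, Σy² = 211.45, Σxy = 224.65
nΣxy − ΣxΣy = 1123.25 − 1101.43 = 21.82
nΣx² − (Σx)² = 1199.75 − 1162.81 = 36.94; nΣy² − (Σy)² = 1057.25 − 1043.29 = 13.96
r = 21.82 / √(36.94 × 13.96) = 21.82 / 22.7086 ≈ 0.961

0.961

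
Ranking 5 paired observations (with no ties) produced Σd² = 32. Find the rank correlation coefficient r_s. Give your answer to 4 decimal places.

-0.6000

ρ = 1 − 6Σd² / [n(n²−1)] = 1 − 6×32 / (5×24)
  = 1 − 192/120 = 1 − 1.60000 ≈ -0.6000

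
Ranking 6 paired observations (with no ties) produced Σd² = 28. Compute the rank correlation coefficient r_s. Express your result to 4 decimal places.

ρ = 1 − 6Σd² / [n(n²−1)] = 1 − 6×28 / (6×35)
  = 1 − 168/210 = 1 − 0.80000 ≈ 0.2000

0.2000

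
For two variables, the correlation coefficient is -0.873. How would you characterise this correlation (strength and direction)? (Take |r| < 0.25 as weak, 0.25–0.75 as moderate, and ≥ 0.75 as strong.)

strong negative

r = -0.873 < 0 so the relationship is negative.
|r| = 0.873, which falls in the strong range.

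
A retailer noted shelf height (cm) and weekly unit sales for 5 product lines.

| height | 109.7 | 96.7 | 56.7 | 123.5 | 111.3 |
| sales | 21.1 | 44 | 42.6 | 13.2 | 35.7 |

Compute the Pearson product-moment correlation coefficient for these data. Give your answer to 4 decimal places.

-0.7170

n = 5, Σx = 497.9, Σy = 156.6, Σx² = 52239.81, Σy² = 5644.7, Σxy = 14588.5
nΣxy − ΣxΣy = 72942.5 − 77971.14 = -5028.64
nΣx² − (Σx)² = 261199.05 − 247904.41 = 13294.64; nΣy² − (Σy)² = 28223.5 − 24523.56 = 3699.94
r = -5028.64 / √(13294.64 × 3699.94) = -5028.64 / 7013.5134 ≈ -0.7170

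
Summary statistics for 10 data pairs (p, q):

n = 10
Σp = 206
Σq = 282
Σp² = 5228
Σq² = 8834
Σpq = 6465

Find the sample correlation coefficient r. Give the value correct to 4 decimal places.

0.7040

r = (nΣpq − ΣpΣq) / √[(nΣp² − (Σp)²)(nΣq² − (Σq)²)]
Numerator: 10×6465 − 206×282 = 6558
Denominator: √[(52280 − 42436)(88340 − 79524)] = √[9844 × 8816] = 9315.8308
r = 6558 / 9315.8308 ≈ 0.7040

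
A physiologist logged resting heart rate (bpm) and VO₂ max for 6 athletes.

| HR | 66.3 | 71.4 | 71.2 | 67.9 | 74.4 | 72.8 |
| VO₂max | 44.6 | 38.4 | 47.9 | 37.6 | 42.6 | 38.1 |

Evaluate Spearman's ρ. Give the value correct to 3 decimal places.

Rank HR: 1, 4, 3, 2, 6, 5
Rank VO₂max: 5, 3, 6, 1, 4, 2
d = rank(HR) − rank(VO₂max): -4, 1, -3, 1, 2, 3; Σd² = 40
ρ = 1 − 6Σd² / [n(n²−1)] = 1 − 6×40 / (6×35) = 1 − 240/210 ≈ -0.143

-0.143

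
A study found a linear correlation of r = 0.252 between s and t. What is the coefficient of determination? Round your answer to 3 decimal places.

0.064

r² = (0.252)² = 0.064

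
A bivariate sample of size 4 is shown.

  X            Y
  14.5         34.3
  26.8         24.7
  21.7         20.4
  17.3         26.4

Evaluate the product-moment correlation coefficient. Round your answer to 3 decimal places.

-0.696

n = 4, ΣX = 80.3, ΣY = 105.8, ΣX² = 1698.67, ΣY² = 2899.7, ΣXY = 2058.71
nΣXY − ΣXΣY = 8234.84 − 8495.74 = -260.9
nΣX² − (ΣX)² = 6794.68 − 6448.09 = 346.59; nΣY² − (ΣY)² = 11598.8 − 11193.64 = 405.16
r = -260.9 / √(346.59 × 405.16) = -260.9 / 374.7324 ≈ -0.696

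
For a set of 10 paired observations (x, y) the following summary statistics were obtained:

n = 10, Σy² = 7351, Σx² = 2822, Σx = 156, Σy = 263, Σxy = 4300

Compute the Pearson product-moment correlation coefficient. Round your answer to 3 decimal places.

0.480

r = (nΣxy − ΣxΣy) / √[(nΣx² − (Σx)²)(nΣy² − (Σy)²)]
Numerator: 10×4300 − 156×263 = 1972
Denominator: √[(28220 − 24336)(73510 − 69169)] = √[3884 × 4341] = 4106.1471
r = 1972 / 4106.1471 ≈ 0.480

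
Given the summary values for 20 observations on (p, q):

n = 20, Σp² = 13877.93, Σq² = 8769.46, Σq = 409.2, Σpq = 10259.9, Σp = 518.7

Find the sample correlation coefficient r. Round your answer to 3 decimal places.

r = (nΣpq − ΣpΣq) / √[(nΣp² − (Σp)²)(nΣq² − (Σq)²)]
Numerator: 20×10259.9 − 518.7×409.2 = -7054.04
Denominator: √[(277558.6 − 269049.69)(175389.2 − 167444.64)] = √[8508.91 × 7944.56] = 8221.8943
r = -7054.04 / 8221.8943 ≈ -0.858

-0.858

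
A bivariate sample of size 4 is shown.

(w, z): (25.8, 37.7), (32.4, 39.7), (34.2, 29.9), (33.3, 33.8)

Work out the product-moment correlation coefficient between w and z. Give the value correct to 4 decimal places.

n = 4, Σw = 125.7, Σz = 141.1, Σw² = 3993.93, Σz² = 5033.83, Σwz = 4407.06
nΣwz − ΣwΣz = 17628.24 − 17736.27 = -108.03
nΣw² − (Σw)² = 15975.72 − 15800.49 = 175.23; nΣz² − (Σz)² = 20135.32 − 19909.21 = 226.11
r = -108.03 / √(175.23 × 226.11) = -108.03 / 199.0509 ≈ -0.5427

-0.5427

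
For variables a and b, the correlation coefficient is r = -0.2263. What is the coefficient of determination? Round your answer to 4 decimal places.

0.0512

r² = (-0.2263)² = 0.0512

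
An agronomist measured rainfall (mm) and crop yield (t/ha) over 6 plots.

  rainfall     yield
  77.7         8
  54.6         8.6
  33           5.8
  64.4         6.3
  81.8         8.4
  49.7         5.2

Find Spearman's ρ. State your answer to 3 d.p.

Rank rainfall: 5, 3, 1, 4, 6, 2
Rank yield: 4, 6, 2, 3, 5, 1
d = rank(rainfall) − rank(yield): 1, -3, -1, 1, 1, 1; Σd² = 14
ρ = 1 − 6Σd² / [n(n²−1)] = 1 − 6×14 / (6×35) = 1 − 84/210 ≈ 0.600

0.600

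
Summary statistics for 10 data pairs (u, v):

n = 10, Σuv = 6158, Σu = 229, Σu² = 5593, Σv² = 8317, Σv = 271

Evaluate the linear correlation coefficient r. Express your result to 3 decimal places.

-0.082

r = (nΣuv − ΣuΣv) / √[(nΣu² − (Σu)²)(nΣv² − (Σv)²)]
Numerator: 10×6158 − 229×271 = -479
Denominator: √[(55930 − 52441)(83170 − 73441)] = √[3489 × 9729] = 5826.1892
r = -479 / 5826.1892 ≈ -0.082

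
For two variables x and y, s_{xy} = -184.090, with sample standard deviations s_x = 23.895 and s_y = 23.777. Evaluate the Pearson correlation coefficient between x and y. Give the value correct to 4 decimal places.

r = Cov(x,y) / (s_x · s_y) = -184.090 / (23.895 × 23.777)
  = -184.090 / 568.1514 ≈ -0.3240

-0.3240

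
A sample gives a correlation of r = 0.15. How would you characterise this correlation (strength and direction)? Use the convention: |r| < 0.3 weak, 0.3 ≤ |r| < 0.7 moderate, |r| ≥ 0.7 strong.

r = 0.15 > 0 so the relationship is positive.
|r| = 0.15, which falls in the weak range.

weak positive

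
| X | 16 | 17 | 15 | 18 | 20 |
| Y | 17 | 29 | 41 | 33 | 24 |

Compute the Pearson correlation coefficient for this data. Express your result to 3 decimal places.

n = 5, ΣX = 86, ΣY = 144, ΣX² = 1494, ΣY² = 4476, ΣXY = 2454
nΣXY − ΣXΣY = 12270 − 12384 = -114
nΣX² − (ΣX)² = 7470 − 7396 = 74; nΣY² − (ΣY)² = 22380 − 20736 = 1644
r = -114 / √(74 × 1644) = -114 / 348.7922 ≈ -0.327

-0.327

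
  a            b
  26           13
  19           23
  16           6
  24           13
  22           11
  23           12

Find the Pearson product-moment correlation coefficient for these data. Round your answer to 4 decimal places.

0.1097

n = 6, Σa = 130, Σb = 78, Σa² = 2882, Σb² = 1168, Σab = 1701
nΣab − ΣaΣb = 10206 − 10140 = 66
nΣa² − (Σa)² = 17292 − 16900 = 392; nΣb² − (Σb)² = 7008 − 6084 = 924
r = 66 / √(392 × 924) = 66 / 601.8372 ≈ 0.1097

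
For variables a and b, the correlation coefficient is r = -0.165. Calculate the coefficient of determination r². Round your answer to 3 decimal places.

0.027

r² = (-0.165)² = 0.027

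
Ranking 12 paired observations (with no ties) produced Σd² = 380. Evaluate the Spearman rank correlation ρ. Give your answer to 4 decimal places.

ρ = 1 − 6Σd² / [n(n²−1)] = 1 − 6×380 / (12×143)
  = 1 − 2280/1716 = 1 − 1.32867 ≈ -0.3287

-0.3287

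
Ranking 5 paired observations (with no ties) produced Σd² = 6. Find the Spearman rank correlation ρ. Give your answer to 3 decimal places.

ρ = 1 − 6Σd² / [n(n²−1)] = 1 − 6×6 / (5×24)
  = 1 − 36/120 = 1 − 0.3000 ≈ 0.700

0.700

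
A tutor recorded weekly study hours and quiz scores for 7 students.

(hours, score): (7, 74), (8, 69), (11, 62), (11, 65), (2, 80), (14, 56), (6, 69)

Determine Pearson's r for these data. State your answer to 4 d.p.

n = 7, Σx = 59, Σy = 475, Σx² = 591, Σy² = 32603, Σxy = 3825
nΣxy − ΣxΣy = 26775 − 28025 = -1250
nΣx² − (Σx)² = 4137 − 3481 = 656; nΣy² − (Σy)² = 228221 − 225625 = 2596
r = -1250 / √(656 × 2596) = -1250 / 1304.9812 ≈ -0.9579

-0.9579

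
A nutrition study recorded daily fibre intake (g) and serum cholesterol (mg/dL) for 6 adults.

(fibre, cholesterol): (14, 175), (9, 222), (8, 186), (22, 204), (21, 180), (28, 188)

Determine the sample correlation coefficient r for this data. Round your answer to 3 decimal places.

n = 6, Σx = 102, Σy = 1155, Σx² = 2050, Σy² = 223865, Σxy = 19468
nΣxy − ΣxΣy = 116808 − 117810 = -1002
nΣx² − (Σx)² = 12300 − 10404 = 1896; nΣy² − (Σy)² = 1343190 − 1334025 = 9165
r = -1002 / √(1896 × 9165) = -1002 / 4168.5537 ≈ -0.240

-0.240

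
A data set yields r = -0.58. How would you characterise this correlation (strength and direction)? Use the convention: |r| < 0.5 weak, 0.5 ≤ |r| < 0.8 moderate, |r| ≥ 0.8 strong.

r = -0.58 < 0 so the relationship is negative.
|r| = 0.58, which falls in the moderate range.

moderate negative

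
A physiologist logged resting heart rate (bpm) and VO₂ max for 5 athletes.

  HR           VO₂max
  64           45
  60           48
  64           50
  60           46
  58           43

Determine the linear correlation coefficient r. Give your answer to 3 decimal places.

0.538

n = 5, Σx = 306, Σy = 232, Σx² = 18756, Σy² = 10794, Σxy = 14214
nΣxy − ΣxΣy = 71070 − 70992 = 78
nΣx² − (Σx)² = 93780 − 93636 = 144; nΣy² − (Σy)² = 53970 − 53824 = 146
r = 78 / √(144 × 146) = 78 / 144.9966 ≈ 0.538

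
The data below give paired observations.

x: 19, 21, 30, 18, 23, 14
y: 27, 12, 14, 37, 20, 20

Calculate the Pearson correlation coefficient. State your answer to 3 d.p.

n = 6, Σx = 125, Σy = 130, Σx² = 2751, Σy² = 3238, Σxy = 2591
nΣxy − ΣxΣy = 15546 − 16250 = -704
nΣx² − (Σx)² = 16506 − 15625 = 881; nΣy² − (Σy)² = 19428 − 16900 = 2528
r = -704 / √(881 × 2528) = -704 / 1492.3699 ≈ -0.472

-0.472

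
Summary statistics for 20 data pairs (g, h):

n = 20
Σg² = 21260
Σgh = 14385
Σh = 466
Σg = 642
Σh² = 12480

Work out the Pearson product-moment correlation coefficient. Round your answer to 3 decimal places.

-0.558

r = (nΣgh − ΣgΣh) / √[(nΣg² − (Σg)²)(nΣh² − (Σh)²)]
Numerator: 20×14385 − 642×466 = -11472
Denominator: √[(425200 − 412164)(249600 − 217156)] = √[13036 × 32444] = 20565.5047
r = -11472 / 20565.5047 ≈ -0.558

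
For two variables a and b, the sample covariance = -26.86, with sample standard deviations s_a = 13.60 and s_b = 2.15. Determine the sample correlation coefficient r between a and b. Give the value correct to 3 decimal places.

-0.919

r = Cov(a,b) / (s_a · s_b) = -26.86 / (13.60 × 2.15)
  = -26.86 / 29.2400 ≈ -0.919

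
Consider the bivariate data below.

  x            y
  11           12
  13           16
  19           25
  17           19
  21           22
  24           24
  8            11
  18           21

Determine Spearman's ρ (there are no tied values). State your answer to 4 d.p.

0.9286

Rank x: 2, 3, 6, 4, 7, 8, 1, 5
Rank y: 2, 3, 8, 4, 6, 7, 1, 5
d = rank(x) − rank(y): 0, 0, -2, 0, 1, 1, 0, 0; Σd² = 6
ρ = 1 − 6Σd² / [n(n²−1)] = 1 − 6×6 / (8×63) = 1 − 36/504 ≈ 0.9286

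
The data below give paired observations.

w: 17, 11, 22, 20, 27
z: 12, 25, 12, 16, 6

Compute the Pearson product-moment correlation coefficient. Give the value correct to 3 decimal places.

-0.914

n = 5, Σw = 97, Σz = 71, Σw² = 2023, Σz² = 1205, Σwz = 1225
nΣwz − ΣwΣz = 6125 − 6887 = -762
nΣw² − (Σw)² = 10115 − 9409 = 706; nΣz² − (Σz)² = 6025 − 5041 = 984
r = -762 / √(706 × 984) = -762 / 833.4891 ≈ -0.914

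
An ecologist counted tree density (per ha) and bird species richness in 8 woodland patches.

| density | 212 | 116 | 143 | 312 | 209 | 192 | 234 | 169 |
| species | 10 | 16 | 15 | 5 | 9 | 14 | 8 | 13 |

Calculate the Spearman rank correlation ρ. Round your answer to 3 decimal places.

Rank density: 6, 1, 2, 8, 5, 4, 7, 3
Rank species: 4, 8, 7, 1, 3, 6, 2, 5
d = rank(density) − rank(species): 2, -7, -5, 7, 2, -2, 5, -2; Σd² = 164
ρ = 1 − 6Σd² / [n(n²−1)] = 1 − 6×164 / (8×63) = 1 − 984/504 ≈ -0.952

-0.952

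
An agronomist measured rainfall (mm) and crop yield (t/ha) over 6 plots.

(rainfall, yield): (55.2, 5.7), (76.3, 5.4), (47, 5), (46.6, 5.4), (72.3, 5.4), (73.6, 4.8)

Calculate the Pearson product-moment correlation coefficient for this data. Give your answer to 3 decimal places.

-0.139

n = 6, Σx = 371, Σy = 31.7, Σx² = 23893.54, Σy² = 168.01, Σxy = 1957
nΣxy − ΣxΣy = 11742 − 11760.7 = -18.7
nΣx² − (Σx)² = 143361.24 − 137641 = 5720.24; nΣy² − (Σy)² = 1008.06 − 1004.89 = 3.17
r = -18.7 / √(5720.24 × 3.17) = -18.7 / 134.6594 ≈ -0.139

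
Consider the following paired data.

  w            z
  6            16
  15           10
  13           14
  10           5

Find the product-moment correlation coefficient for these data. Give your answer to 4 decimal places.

n = 4, Σw = 44, Σz = 45, Σw² = 530, Σz² = 577, Σwz = 478
nΣwz − ΣwΣz = 1912 − 1980 = -68
nΣw² − (Σw)² = 2120 − 1936 = 184; nΣz² − (Σz)² = 2308 − 2025 = 283
r = -68 / √(184 × 283) = -68 / 228.1929 ≈ -0.2980

-0.2980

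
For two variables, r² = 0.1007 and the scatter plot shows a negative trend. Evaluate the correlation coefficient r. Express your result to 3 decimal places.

-0.317

|r| = √0.1007 = 0.317
The association is negative, so r = −0.317.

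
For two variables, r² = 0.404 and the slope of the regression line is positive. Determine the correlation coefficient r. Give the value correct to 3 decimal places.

0.636

|r| = √0.404 = 0.636
The association is positive, so r = 0.636.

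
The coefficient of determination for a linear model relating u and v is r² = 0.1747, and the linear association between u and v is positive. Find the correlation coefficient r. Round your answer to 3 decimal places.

|r| = √0.1747 = 0.418
The association is positive, so r = 0.418.

0.418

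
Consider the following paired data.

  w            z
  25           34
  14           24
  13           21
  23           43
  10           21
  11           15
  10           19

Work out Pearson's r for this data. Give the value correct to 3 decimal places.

0.907

n = 7, Σw = 106, Σz = 177, Σw² = 1840, Σz² = 5049, Σwz = 3013
nΣwz − ΣwΣz = 21091 − 18762 = 2329
nΣw² − (Σw)² = 12880 − 11236 = 1644; nΣz² − (Σz)² = 35343 − 31329 = 4014
r = 2329 / √(1644 × 4014) = 2329 / 2568.8550 ≈ 0.907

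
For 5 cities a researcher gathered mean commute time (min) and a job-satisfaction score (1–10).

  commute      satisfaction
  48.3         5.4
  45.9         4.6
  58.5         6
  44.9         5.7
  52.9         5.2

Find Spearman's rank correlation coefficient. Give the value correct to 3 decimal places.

0.300

Rank commute: 3, 2, 5, 1, 4
Rank satisfaction: 3, 1, 5, 4, 2
d = rank(commute) − rank(satisfaction): 0, 1, 0, -3, 2; Σd² = 14
ρ = 1 − 6Σd² / [n(n²−1)] = 1 − 6×14 / (5×24) = 1 − 84/120 ≈ 0.300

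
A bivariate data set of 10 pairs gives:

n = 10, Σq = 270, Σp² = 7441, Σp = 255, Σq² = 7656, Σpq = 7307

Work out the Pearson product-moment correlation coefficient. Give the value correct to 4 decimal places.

0.7200

r = (nΣpq − ΣpΣq) / √[(nΣp² − (Σp)²)(nΣq² − (Σq)²)]
Numerator: 10×7307 − 255×270 = 4220
Denominator: √[(74410 − 65025)(76560 − 72900)] = √[9385 × 3660] = 5860.8105
r = 4220 / 5860.8105 ≈ 0.7200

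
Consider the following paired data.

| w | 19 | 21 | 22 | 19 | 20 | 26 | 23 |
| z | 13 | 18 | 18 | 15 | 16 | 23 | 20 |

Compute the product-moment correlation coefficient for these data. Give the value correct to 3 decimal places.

n = 7, Σw = 150, Σz = 123, Σw² = 3252, Σz² = 2227, Σwz = 2684
nΣwz − ΣwΣz = 18788 − 18450 = 338
nΣw² − (Σw)² = 22764 − 22500 = 264; nΣz² − (Σz)² = 15589 − 15129 = 460
r = 338 / √(264 × 460) = 338 / 348.4824 ≈ 0.970

0.970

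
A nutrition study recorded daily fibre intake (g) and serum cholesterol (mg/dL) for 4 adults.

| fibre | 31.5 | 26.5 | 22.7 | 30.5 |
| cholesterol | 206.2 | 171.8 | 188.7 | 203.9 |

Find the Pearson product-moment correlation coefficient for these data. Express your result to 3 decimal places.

0.664

n = 4, Σx = 111.2, Σy = 770.6, Σx² = 3140.04, Σy² = 149216.58, Σxy = 21550.44
nΣxy − ΣxΣy = 86201.76 − 85690.72 = 511.04
nΣx² − (Σx)² = 12560.16 − 12365.44 = 194.72; nΣy² − (Σy)² = 596866.32 − 593824.36 = 3041.96
r = 511.04 / √(194.72 × 3041.96) = 511.04 / 769.6301 ≈ 0.664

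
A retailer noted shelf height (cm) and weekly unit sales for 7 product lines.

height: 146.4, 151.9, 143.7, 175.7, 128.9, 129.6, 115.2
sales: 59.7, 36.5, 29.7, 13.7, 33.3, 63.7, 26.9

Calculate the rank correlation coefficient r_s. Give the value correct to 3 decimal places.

-0.071

Rank height: 5, 6, 4, 7, 2, 3, 1
Rank sales: 6, 5, 3, 1, 4, 7, 2
d = rank(height) − rank(sales): -1, 1, 1, 6, -2, -4, -1; Σd² = 60
ρ = 1 − 6Σd² / [n(n²−1)] = 1 − 6×60 / (7×48) = 1 − 360/336 ≈ -0.071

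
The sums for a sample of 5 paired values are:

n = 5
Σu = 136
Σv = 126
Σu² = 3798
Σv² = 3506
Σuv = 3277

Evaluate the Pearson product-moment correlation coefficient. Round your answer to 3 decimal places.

-0.831

r = (nΣuv − ΣuΣv) / √[(nΣu² − (Σu)²)(nΣv² − (Σv)²)]
Numerator: 5×3277 − 136×126 = -751
Denominator: √[(18990 − 18496)(17530 − 15876)] = √[494 × 1654] = 903.9226
r = -751 / 903.9226 ≈ -0.831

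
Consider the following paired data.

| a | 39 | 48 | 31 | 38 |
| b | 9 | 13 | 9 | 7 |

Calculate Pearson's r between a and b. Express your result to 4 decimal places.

0.7215

n = 4, Σa = 156, Σb = 38, Σa² = 6230, Σb² = 380, Σab = 1520
nΣab − ΣaΣb = 6080 − 5928 = 152
nΣa² − (Σa)² = 24920 − 24336 = 584; nΣb² − (Σb)² = 1520 − 1444 = 76
r = 152 / √(584 × 76) = 152 / 210.6751 ≈ 0.7215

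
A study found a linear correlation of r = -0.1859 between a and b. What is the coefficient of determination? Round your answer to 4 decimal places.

0.0346

r² = (-0.1859)² = 0.0346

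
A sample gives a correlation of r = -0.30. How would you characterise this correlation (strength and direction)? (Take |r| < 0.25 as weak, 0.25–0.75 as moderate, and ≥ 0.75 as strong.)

r = -0.30 < 0 so the relationship is negative.
|r| = 0.30, which falls in the moderate range.

moderate negative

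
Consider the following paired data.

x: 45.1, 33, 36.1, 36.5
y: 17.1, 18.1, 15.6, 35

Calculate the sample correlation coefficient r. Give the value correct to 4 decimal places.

-0.1649

n = 4, Σx = 150.7, Σy = 85.8, Σx² = 5758.47, Σy² = 2088.38, Σxy = 3209.17
nΣxy − ΣxΣy = 12836.68 − 12930.06 = -93.38
nΣx² − (Σx)² = 23033.88 − 22710.49 = 323.39; nΣy² − (Σy)² = 8353.52 − 7361.64 = 991.88
r = -93.38 / √(323.39 × 991.88) = -93.38 / 566.3604 ≈ -0.1649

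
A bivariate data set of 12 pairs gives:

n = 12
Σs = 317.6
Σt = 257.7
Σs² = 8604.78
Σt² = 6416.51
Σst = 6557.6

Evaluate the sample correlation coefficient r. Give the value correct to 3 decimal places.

r = (nΣst − ΣsΣt) / √[(nΣs² − (Σs)²)(nΣt² − (Σt)²)]
Numerator: 12×6557.6 − 317.6×257.7 = -3154.32
Denominator: √[(103257.36 − 100869.76)(76998.12 − 66409.29)] = √[2387.6 × 10588.83] = 5028.1100
r = -3154.32 / 5028.1100 ≈ -0.627

-0.627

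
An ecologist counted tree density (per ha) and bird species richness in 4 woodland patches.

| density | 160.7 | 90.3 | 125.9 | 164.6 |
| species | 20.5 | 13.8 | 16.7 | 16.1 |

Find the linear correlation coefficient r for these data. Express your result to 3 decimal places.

0.723

n = 4, Σx = 541.5, Σy = 67.1, Σx² = 76922.55, Σy² = 1148.79, Σxy = 9293.08
nΣxy − ΣxΣy = 37172.32 − 36334.65 = 837.67
nΣx² − (Σx)² = 307690.2 − 293222.25 = 14467.95; nΣy² − (Σy)² = 4595.16 − 4502.41 = 92.75
r = 837.67 / √(14467.95 × 92.75) = 837.67 / 1158.4051 ≈ 0.723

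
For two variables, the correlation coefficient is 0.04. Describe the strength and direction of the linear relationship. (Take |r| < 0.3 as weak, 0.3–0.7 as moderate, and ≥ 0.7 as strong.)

r = 0.04 > 0 so the relationship is positive.
|r| = 0.04, which falls in the weak range.

weak positive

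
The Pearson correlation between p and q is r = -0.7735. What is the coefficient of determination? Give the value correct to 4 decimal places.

r² = (-0.7735)² = 0.5983

0.5983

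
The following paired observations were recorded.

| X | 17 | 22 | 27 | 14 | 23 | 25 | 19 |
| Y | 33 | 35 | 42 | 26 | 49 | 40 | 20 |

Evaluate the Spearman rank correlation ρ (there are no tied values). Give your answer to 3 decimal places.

0.786

Rank X: 2, 4, 7, 1, 5, 6, 3
Rank Y: 3, 4, 6, 2, 7, 5, 1
d = rank(X) − rank(Y): -1, 0, 1, -1, -2, 1, 2; Σd² = 12
ρ = 1 − 6Σd² / [n(n²−1)] = 1 − 6×12 / (7×48) = 1 − 72/336 ≈ 0.786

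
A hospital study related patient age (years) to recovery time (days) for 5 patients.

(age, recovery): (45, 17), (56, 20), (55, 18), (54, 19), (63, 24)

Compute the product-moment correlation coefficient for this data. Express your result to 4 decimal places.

0.8956

n = 5, Σx = 273, Σy = 98, Σx² = 15071, Σy² = 1950, Σxy = 5413
nΣxy − ΣxΣy = 27065 − 26754 = 311
nΣx² − (Σx)² = 75355 − 74529 = 826; nΣy² − (Σy)² = 9750 − 9604 = 146
r = 311 / √(826 × 146) = 311 / 347.2693 ≈ 0.8956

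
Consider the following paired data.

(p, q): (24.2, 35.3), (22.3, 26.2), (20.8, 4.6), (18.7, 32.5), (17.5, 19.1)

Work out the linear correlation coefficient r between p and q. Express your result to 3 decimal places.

n = 5, Σp = 103.5, Σq = 117.7, Σp² = 2171.51, Σq² = 3374.75, Σpq = 2476.2
nΣpq − ΣpΣq = 12381 − 12181.95 = 199.05
nΣp² − (Σp)² = 10857.55 − 10712.25 = 145.3; nΣq² − (Σq)² = 16873.75 − 13853.29 = 3020.46
r = 199.05 / √(145.3 × 3020.46) = 199.05 / 662.4748 ≈ 0.300

0.300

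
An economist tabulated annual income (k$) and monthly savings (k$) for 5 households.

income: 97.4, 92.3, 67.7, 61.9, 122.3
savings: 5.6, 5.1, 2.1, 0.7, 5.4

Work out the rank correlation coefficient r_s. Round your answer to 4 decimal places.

Rank income: 4, 3, 2, 1, 5
Rank savings: 5, 3, 2, 1, 4
d = rank(income) − rank(savings): -1, 0, 0, 0, 1; Σd² = 2
ρ = 1 − 6Σd² / [n(n²−1)] = 1 − 6×2 / (5×24) = 1 − 12/120 ≈ 0.9000

0.9000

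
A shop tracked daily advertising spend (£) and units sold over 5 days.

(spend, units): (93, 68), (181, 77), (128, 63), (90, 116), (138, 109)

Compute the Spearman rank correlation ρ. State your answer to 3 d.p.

Rank spend: 2, 5, 3, 1, 4
Rank units: 2, 3, 1, 5, 4
d = rank(spend) − rank(units): 0, 2, 2, -4, 0; Σd² = 24
ρ = 1 − 6Σd² / [n(n²−1)] = 1 − 6×24 / (5×24) = 1 − 144/120 ≈ -0.200

-0.200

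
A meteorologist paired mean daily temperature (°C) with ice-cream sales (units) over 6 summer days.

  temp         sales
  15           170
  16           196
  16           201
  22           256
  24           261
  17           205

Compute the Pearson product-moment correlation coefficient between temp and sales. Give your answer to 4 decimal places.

n = 6, Σx = 110, Σy = 1289, Σx² = 2086, Σy² = 283399, Σxy = 24283
nΣxy − ΣxΣy = 145698 − 141790 = 3908
nΣx² − (Σx)² = 12516 − 12100 = 416; nΣy² − (Σy)² = 1700394 − 1661521 = 38873
r = 3908 / √(416 × 38873) = 3908 / 4021.3391 ≈ 0.9718

0.9718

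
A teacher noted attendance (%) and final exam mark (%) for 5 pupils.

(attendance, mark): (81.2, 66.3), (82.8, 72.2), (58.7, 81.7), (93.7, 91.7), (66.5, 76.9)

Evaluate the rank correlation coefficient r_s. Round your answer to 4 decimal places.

Rank attendance: 3, 4, 1, 5, 2
Rank mark: 1, 2, 4, 5, 3
d = rank(attendance) − rank(mark): 2, 2, -3, 0, -1; Σd² = 18
ρ = 1 − 6Σd² / [n(n²−1)] = 1 − 6×18 / (5×24) = 1 − 108/120 ≈ 0.1000

0.1000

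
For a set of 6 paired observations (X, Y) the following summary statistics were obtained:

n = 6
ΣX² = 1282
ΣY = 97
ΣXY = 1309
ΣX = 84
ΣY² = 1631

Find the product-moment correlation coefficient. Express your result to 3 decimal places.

r = (nΣXY − ΣXΣY) / √[(nΣX² − (ΣX)²)(nΣY² − (ΣY)²)]
Numerator: 6×1309 − 84×97 = -294
Denominator: √[(7692 − 7056)(9786 − 9409)] = √[636 × 377] = 489.6652
r = -294 / 489.6652 ≈ -0.600

-0.600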